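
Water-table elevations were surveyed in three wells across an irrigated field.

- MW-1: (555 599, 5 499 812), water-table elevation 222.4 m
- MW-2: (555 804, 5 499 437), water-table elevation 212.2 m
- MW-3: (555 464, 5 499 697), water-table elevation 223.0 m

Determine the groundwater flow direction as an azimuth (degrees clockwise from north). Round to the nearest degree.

With h = a·x + b·y + c and MW-1 as origin, the differences give:
  205·a + (-375)·b = -10.2
  (-135)·a + (-115)·b = +0.6
Eliminate b (×(-115) and ×(-375), subtract): -74200·a = 1398.00 → a = ∂h/∂x = -0.01884
Back-substitute: b = ∂h/∂y = +0.01690.
Flow direction (−∇h) has components (+0.01884 E, -0.01690 N).
Azimuth = atan2(E, N) = atan2(+0.01884, -0.01690) = 131.9° ≈ 132°.

132°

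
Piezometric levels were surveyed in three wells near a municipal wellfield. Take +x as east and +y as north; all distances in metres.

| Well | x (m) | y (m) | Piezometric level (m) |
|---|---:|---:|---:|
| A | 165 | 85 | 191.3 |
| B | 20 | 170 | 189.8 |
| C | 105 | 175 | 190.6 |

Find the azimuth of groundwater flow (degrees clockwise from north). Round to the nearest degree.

Three-point gradient (reference A): Δ to B = (-145, 85, -1.5), Δ to C = (-60, 90, -0.7).
∂h/∂x = +0.009497, ∂h/∂y = -0.001447 (det = -7950).
Flow direction (−∇h) has components (-0.009497 E, +0.001447 N).
Azimuth = atan2(E, N) = atan2(-0.009497, +0.001447) = 278.7° ≈ 279°.

279°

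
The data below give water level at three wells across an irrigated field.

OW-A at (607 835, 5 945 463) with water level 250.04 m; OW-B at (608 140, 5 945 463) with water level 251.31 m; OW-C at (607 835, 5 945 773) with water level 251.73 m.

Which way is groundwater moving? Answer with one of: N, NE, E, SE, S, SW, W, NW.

SW

∂h/∂x = (251.31 − 250.04) / (608140 − 607835) = +0.004164
∂h/∂y = (251.73 − 250.04) / (5945773 − 5945463) = +0.005452
Flow = −∇h = (-0.004164 east, -0.005452 north), which points southwest.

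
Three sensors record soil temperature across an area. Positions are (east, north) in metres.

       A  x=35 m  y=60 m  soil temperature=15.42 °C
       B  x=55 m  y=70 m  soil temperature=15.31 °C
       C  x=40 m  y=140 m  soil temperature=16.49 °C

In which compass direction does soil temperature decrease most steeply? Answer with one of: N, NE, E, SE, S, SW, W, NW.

Taking A as reference: B−A = (20, 10, -0.11); C−A = (5, 80, +1.07).
Solve a·Δx + b·Δy = ΔT: det = 20·80 − 5·10 = 1550.
∂T/∂x = [(-0.11)·80 − (+1.07)·10] / 1550 = -0.01258
∂T/∂y = [20·(+1.07) − 5·(-0.11)] / 1550 = +0.01416
Steepest decrease is along −∇f = (+0.01258 E, -0.01416 N) → southeast.

SE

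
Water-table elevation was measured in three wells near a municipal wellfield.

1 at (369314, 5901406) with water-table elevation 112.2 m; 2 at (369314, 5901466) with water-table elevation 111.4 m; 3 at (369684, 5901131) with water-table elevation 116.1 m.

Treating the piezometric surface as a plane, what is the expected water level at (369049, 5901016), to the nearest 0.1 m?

117.2 m

Differences from 1: to 2 (Δx, Δy, Δh) = (0, 60, -0.8); to 3 = (370, -275, +3.9).
Determinant of the coordinate differences = 0·(-275) − 370·60 = -22200.
∂h/∂x = [(-0.8)·(-275) − (+3.9)·60] / -22200 = +0.0006306
∂h/∂y = [0·(+3.9) − 370·(-0.8)] / -22200 = -0.01333
h(369049, 5901016) = 112.2 + (+0.0006306)·(-265) + (-0.01333)·(-390) = 112.2 -0.167 +5.200 = 117.233 m.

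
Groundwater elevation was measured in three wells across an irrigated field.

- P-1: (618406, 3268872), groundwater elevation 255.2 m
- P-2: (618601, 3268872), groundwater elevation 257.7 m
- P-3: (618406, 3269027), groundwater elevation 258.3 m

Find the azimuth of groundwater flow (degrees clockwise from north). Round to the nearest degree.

∂h/∂x = (257.7 − 255.2) / (618601 − 618406) = +0.01282
∂h/∂y = (258.3 − 255.2) / (3269027 − 3268872) = +0.02000
Flow direction (−∇h) has components (-0.01282 E, -0.02000 N).
Azimuth = atan2(E, N) = atan2(-0.01282, -0.02000) = 212.7° ≈ 213°.

213°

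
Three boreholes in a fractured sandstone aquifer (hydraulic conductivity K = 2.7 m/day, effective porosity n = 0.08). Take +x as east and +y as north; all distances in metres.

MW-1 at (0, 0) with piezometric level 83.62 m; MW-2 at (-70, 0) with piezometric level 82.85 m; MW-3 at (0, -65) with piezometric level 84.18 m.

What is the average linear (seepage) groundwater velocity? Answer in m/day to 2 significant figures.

0.47 m/day

∂h/∂x = (82.85 − 83.62) / (-70 − 0) = +0.01100
∂h/∂y = (84.18 − 83.62) / (-65 − 0) = -0.008615
|∇h| = √(0.01100² + -0.008615²) = 0.01397
Seepage velocity v = K·i/n = 2.7 × 0.01397 / 0.08 = 0.4715 m/day.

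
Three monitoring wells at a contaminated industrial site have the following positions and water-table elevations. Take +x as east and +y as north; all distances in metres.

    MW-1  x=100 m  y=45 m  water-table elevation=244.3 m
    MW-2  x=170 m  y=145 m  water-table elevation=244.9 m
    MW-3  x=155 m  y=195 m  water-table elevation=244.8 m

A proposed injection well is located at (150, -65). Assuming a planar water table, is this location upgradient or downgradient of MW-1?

Taking MW-1 as reference: MW-2−MW-1 = (70, 100, +0.6); MW-3−MW-1 = (55, 150, +0.5).
Determinant of the coordinate differences = 70·150 − 55·100 = 5000.
∂h/∂x = [(+0.6)·150 − (+0.5)·100] / 5000 = +0.008000
∂h/∂y = [70·(+0.5) − 55·(+0.6)] / 5000 = +0.0004000
Head at (150, -65) = 244.3 + (+0.008000)·(50) + (+0.0004000)·(-110) = 244.66 m.
That is higher than the 244.3 m at MW-1, so the point is upgradient.

upgradient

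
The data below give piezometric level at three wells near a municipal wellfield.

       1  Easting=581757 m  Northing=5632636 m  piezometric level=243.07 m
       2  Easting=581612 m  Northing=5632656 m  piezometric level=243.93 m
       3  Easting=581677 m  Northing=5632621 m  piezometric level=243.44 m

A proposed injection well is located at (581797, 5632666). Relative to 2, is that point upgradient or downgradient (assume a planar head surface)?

Differences from 1: to 2 (Δx, Δy, Δh) = (-145, 20, +0.86); to 3 = (-80, -15, +0.37).
Determinant of the coordinate differences = (-145)·(-15) − (-80)·20 = 3775.
∂h/∂x = [(+0.86)·(-15) − (+0.37)·20] / 3775 = -0.005377
∂h/∂y = [(-145)·(+0.37) − (-80)·(+0.86)] / 3775 = +0.004013
Head at (581797, 5632666) = 243.07 + (-0.005377)·(40) + (+0.004013)·(30) = 242.98 m.
That is lower than the 243.93 m at 2, so the point is downgradient.

downgradient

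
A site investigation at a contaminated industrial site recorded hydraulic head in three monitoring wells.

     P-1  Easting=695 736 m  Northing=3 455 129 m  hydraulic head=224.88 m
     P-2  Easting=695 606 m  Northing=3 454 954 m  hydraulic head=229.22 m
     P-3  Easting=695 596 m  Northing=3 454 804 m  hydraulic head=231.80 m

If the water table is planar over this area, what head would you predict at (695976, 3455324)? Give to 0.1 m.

Three-point gradient (reference P-1): Δ to P-2 = (-130, -175, +4.34), Δ to P-3 = (-140, -325, +6.92).
∂h/∂x = -0.01124, ∂h/∂y = -0.01645 (det = 17750).
h(695976, 3455324) = 224.88 + (-0.01124)·(240) + (-0.01645)·(195) = 224.88 -2.697 -3.208 = 218.975 m.

219.0 m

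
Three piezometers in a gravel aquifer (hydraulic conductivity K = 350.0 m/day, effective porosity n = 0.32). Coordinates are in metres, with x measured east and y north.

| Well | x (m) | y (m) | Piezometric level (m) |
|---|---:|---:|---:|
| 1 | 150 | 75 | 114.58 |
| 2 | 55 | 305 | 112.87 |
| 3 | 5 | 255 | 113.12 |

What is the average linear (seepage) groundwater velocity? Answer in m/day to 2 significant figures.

7.6 m/day

Three-point gradient (reference 1): Δ to 2 = (-95, 230, -1.71), Δ to 3 = (-145, 180, -1.46).
∂h/∂x = +0.001723, ∂h/∂y = -0.006723 (det = 16250).
|∇h| = √(0.001723² + -0.006723²) = 0.00694
Seepage velocity v = K·i/n = 350.0 × 0.00694 / 0.32 = 7.591 m/day.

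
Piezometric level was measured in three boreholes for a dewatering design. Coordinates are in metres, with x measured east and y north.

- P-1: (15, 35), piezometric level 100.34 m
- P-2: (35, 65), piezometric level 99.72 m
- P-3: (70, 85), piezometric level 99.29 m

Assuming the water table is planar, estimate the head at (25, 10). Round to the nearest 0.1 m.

Differences from P-1: to P-2 (Δx, Δy, Δh) = (20, 30, -0.62); to P-3 = (55, 50, -1.05).
Determinant of the coordinate differences = 20·50 − 55·30 = -650.
∂h/∂x = [(-0.62)·50 − (-1.05)·30] / -650 = -0.0007692
∂h/∂y = [20·(-1.05) − 55·(-0.62)] / -650 = -0.02015
h(25, 10) = 100.34 + (-0.0007692)·(10) + (-0.02015)·(-25) = 100.34 -0.008 +0.504 = 100.836 m.

100.8 m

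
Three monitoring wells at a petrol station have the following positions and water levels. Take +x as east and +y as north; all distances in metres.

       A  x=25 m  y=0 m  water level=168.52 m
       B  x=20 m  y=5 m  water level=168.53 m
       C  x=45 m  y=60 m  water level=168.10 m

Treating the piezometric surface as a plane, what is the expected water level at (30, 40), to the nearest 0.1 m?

Taking A as reference: B−A = (-5, 5, +0.01); C−A = (20, 60, -0.42).
Solve a·Δx + b·Δy = Δh: det = (-5)·60 − 20·5 = -400.
∂h/∂x = [(+0.01)·60 − (-0.42)·5] / -400 = -0.006750
∂h/∂y = [(-5)·(-0.42) − 20·(+0.01)] / -400 = -0.004750
h(30, 40) = 168.52 + (-0.006750)·(5) + (-0.004750)·(40) = 168.52 -0.034 -0.190 = 168.296 m.

168.3 m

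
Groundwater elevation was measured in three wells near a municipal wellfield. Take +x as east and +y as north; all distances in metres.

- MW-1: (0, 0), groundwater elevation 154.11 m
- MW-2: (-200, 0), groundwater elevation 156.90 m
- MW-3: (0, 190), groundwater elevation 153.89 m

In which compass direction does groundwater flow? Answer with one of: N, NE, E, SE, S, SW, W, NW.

E

∂h/∂x = (156.90 − 154.11) / (-200 − 0) = -0.01395
∂h/∂y = (153.89 − 154.11) / (190 − 0) = -0.001158
Flow = −∇h = (+0.01395 east, +0.001158 north), which points east.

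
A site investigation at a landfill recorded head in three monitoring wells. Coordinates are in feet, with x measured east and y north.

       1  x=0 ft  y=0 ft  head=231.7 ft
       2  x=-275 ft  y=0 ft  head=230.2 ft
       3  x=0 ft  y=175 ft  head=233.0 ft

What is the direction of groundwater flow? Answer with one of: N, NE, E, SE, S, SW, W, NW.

∂h/∂x = (230.2 − 231.7) / (-275 − 0) = +0.005455
∂h/∂y = (233.0 − 231.7) / (175 − 0) = +0.007429
Flow = −∇h = (-0.005455 east, -0.007429 north), which points southwest.

SW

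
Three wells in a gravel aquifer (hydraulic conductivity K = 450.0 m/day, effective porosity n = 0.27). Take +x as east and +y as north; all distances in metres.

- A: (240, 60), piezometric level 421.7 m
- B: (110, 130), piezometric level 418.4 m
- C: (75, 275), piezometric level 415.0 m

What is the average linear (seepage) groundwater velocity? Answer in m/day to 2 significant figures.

41 m/day

With h = a·x + b·y + c and A as origin, the differences give:
  (-130)·a + 70·b = -3.3
  (-165)·a + 215·b = -6.7
Eliminate b (×215 and ×70, subtract): -16400·a = -240.50 → a = ∂h/∂x = +0.01466
Back-substitute: b = ∂h/∂y = -0.01991.
|∇h| = √(0.01466² + -0.01991²) = 0.02472
Seepage velocity v = K·i/n = 450.0 × 0.02472 / 0.27 = 41.2 m/day.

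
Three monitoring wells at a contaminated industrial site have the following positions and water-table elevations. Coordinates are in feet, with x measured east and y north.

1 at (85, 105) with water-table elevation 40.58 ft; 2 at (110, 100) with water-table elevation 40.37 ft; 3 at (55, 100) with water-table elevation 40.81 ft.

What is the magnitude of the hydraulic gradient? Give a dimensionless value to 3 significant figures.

0.00825

With h = a·x + b·y + c and 1 as origin, the differences give:
  25·a + (-5)·b = -0.21
  (-30)·a + (-5)·b = +0.23
Eliminate b (×(-5) and ×(-5), subtract): -275·a = 2.200 → a = ∂h/∂x = -0.008000
Back-substitute: b = ∂h/∂y = +0.002000.
|∇h| = √(-0.008000² + 0.002000²) = 0.008246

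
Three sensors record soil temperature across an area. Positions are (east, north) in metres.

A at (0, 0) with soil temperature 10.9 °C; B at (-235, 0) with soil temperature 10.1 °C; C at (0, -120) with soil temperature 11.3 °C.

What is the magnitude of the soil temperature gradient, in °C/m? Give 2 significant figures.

0.0048 °C/m

∂T/∂x = (10.1 − 10.9) / (-235 − 0) = +0.003404
∂T/∂y = (11.3 − 10.9) / (-120 − 0) = -0.003333
|∇f| = √(0.003404² + -0.003333²) = 0.004764 °C/m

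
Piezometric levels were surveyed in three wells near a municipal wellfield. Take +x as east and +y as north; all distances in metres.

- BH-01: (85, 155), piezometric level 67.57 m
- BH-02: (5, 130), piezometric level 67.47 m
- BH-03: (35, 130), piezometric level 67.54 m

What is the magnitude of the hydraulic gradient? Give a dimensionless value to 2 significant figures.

0.0042

Taking BH-01 as reference: BH-02−BH-01 = (-80, -25, -0.10); BH-03−BH-01 = (-50, -25, -0.03).
Solve a·Δx + b·Δy = Δh: det = (-80)·(-25) − (-50)·(-25) = 750.
∂h/∂x = [(-0.10)·(-25) − (-0.03)·(-25)] / 750 = +0.002333
∂h/∂y = [(-80)·(-0.03) − (-50)·(-0.10)] / 750 = -0.003467
|∇h| = √(0.002333² + -0.003467²) = 0.004179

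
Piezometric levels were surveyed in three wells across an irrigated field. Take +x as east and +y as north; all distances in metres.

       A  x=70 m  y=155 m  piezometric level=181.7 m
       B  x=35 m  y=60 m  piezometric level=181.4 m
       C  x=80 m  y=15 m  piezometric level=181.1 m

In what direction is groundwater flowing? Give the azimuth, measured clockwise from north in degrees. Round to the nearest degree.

148°

Differences from A: to B (Δx, Δy, Δh) = (-35, -95, -0.3); to C = (10, -140, -0.6).
Determinant of the coordinate differences = (-35)·(-140) − 10·(-95) = 5850.
∂h/∂x = [(-0.3)·(-140) − (-0.6)·(-95)] / 5850 = -0.002564
∂h/∂y = [(-35)·(-0.6) − 10·(-0.3)] / 5850 = +0.004103
Flow direction (−∇h) has components (+0.002564 E, -0.004103 N).
Azimuth = atan2(E, N) = atan2(+0.002564, -0.004103) = 148.0° ≈ 148°.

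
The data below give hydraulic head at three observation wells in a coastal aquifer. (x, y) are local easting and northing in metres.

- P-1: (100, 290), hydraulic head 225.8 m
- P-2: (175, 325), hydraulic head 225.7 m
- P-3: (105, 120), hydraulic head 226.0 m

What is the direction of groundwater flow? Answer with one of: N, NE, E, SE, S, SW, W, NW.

Taking P-1 as reference: P-2−P-1 = (75, 35, -0.1); P-3−P-1 = (5, -170, +0.2).
Determinant of the coordinate differences = 75·(-170) − 5·35 = -12925.
∂h/∂x = [(-0.1)·(-170) − (+0.2)·35] / -12925 = -0.0007737
∂h/∂y = [75·(+0.2) − 5·(-0.1)] / -12925 = -0.001199
Flow = −∇h = (+0.0007737 east, +0.001199 north), which points northeast.

NE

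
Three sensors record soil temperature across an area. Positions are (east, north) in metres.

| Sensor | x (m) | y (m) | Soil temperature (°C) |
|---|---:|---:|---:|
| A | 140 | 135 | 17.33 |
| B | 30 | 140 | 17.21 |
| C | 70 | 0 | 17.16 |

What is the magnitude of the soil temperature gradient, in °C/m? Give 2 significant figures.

Taking A as reference: B−A = (-110, 5, -0.12); C−A = (-70, -135, -0.17).
Solve a·Δx + b·Δy = ΔT: det = (-110)·(-135) − (-70)·5 = 15200.
∂T/∂x = [(-0.12)·(-135) − (-0.17)·5] / 15200 = +0.001122
∂T/∂y = [(-110)·(-0.17) − (-70)·(-0.12)] / 15200 = +0.0006776
|∇f| = √(0.001122² + 0.0006776²) = 0.001311 °C/m

0.0013 °C/m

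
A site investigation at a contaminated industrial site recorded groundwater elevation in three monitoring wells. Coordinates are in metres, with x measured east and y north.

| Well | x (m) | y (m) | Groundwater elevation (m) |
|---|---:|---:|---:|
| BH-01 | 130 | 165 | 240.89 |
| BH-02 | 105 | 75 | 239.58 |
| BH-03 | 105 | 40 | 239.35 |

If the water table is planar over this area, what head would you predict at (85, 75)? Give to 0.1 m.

239.0 m

Taking BH-01 as reference: BH-02−BH-01 = (-25, -90, -1.31); BH-03−BH-01 = (-25, -125, -1.54).
Determinant of the coordinate differences = (-25)·(-125) − (-25)·(-90) = 875.
∂h/∂x = [(-1.31)·(-125) − (-1.54)·(-90)] / 875 = +0.02874
∂h/∂y = [(-25)·(-1.54) − (-25)·(-1.31)] / 875 = +0.006571
h(85, 75) = 240.89 + (+0.02874)·(-45) + (+0.006571)·(-90) = 240.89 -1.293 -0.591 = 239.005 m.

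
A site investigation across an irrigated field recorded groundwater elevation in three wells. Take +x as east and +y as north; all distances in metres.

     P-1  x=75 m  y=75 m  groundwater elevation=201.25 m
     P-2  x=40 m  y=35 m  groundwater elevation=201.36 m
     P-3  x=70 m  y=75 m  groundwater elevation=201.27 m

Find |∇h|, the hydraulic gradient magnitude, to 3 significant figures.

0.00407

With h = a·x + b·y + c and P-1 as origin, the differences give:
  (-35)·a + (-40)·b = +0.11
  (-5)·a + 0·b = +0.02
Eliminate b (×0 and ×(-40), subtract): -200·a = 0.800 → a = ∂h/∂x = -0.004000
Back-substitute: b = ∂h/∂y = +0.0007500.
|∇h| = √(-0.004000² + 0.0007500²) = 0.00407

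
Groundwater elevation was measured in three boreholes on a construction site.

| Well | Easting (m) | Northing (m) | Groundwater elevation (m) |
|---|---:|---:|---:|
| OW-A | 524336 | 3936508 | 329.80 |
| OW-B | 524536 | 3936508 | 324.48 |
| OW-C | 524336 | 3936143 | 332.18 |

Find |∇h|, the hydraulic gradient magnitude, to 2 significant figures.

∂h/∂x = (324.48 − 329.80) / (524536 − 524336) = -0.02660
∂h/∂y = (332.18 − 329.80) / (3936143 − 3936508) = -0.006521
|∇h| = √(-0.02660² + -0.006521²) = 0.02739

0.027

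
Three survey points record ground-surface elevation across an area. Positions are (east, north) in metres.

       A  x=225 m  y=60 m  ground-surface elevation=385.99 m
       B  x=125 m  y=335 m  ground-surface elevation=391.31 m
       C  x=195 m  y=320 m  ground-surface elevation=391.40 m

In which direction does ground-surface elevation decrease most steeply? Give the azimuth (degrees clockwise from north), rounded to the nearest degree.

With z = a·x + b·y + c and A as origin, the differences give:
  (-100)·a + 275·b = +5.32
  (-30)·a + 260·b = +5.41
Eliminate b (×260 and ×275, subtract): -17750·a = -104.550 → a = ∂z/∂x = +0.005890
Back-substitute: b = ∂z/∂y = +0.02149.
Steepest decrease is along −∇f: components (-0.005890 E, -0.02149 N).
Azimuth = atan2(-0.005890, -0.02149) = 195.3° ≈ 195°.

195°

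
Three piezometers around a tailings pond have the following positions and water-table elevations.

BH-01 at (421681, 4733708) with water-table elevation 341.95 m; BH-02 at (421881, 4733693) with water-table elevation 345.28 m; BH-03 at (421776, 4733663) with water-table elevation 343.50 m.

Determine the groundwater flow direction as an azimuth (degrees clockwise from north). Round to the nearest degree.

Differences from BH-01: to BH-02 (Δx, Δy, Δh) = (200, -15, +3.33); to BH-03 = (95, -45, +1.55).
Determinant of the coordinate differences = 200·(-45) − 95·(-15) = -7575.
∂h/∂x = [(+3.33)·(-45) − (+1.55)·(-15)] / -7575 = +0.01671
∂h/∂y = [200·(+1.55) − 95·(+3.33)] / -7575 = +0.0008383
Flow direction (−∇h) has components (-0.01671 E, -0.0008383 N).
Azimuth = atan2(E, N) = atan2(-0.01671, -0.0008383) = 267.1° ≈ 267°.

267°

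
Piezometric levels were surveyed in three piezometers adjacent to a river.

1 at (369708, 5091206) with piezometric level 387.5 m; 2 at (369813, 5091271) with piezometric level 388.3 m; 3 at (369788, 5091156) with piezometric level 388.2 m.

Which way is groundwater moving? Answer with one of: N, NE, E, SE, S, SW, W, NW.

W

Taking 1 as reference: 2−1 = (105, 65, +0.8); 3−1 = (80, -50, +0.7).
Solve a·Δx + b·Δy = Δh: det = 105·(-50) − 80·65 = -10450.
∂h/∂x = [(+0.8)·(-50) − (+0.7)·65] / -10450 = +0.008182
∂h/∂y = [105·(+0.7) − 80·(+0.8)] / -10450 = -0.0009091
Flow = −∇h = (-0.008182 east, +0.0009091 north), which points west.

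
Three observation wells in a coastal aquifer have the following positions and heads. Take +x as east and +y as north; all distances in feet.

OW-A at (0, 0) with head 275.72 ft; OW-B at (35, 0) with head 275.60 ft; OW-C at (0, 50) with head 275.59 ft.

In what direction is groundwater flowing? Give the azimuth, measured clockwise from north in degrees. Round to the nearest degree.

∂h/∂x = (275.60 − 275.72) / (35 − 0) = -0.003429
∂h/∂y = (275.59 − 275.72) / (50 − 0) = -0.002600
Flow direction (−∇h) has components (+0.003429 E, +0.002600 N).
Azimuth = atan2(E, N) = atan2(+0.003429, +0.002600) = 52.8° ≈ 053°.

053°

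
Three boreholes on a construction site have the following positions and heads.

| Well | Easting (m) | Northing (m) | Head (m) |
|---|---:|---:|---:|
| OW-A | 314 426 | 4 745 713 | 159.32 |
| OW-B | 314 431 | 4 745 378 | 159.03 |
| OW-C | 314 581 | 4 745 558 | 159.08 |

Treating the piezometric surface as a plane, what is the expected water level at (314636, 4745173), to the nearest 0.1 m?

Taking OW-A as reference: OW-B−OW-A = (5, -335, -0.29); OW-C−OW-A = (155, -155, -0.24).
Solve a·Δx + b·Δy = Δh: det = 5·(-155) − 155·(-335) = 51150.
∂h/∂x = [(-0.29)·(-155) − (-0.24)·(-335)] / 51150 = -0.0006931
∂h/∂y = [5·(-0.24) − 155·(-0.29)] / 51150 = +0.0008553
h(314636, 4745173) = 159.32 + (-0.0006931)·(210) + (+0.0008553)·(-540) = 159.32 -0.146 -0.462 = 158.713 m.

158.7 m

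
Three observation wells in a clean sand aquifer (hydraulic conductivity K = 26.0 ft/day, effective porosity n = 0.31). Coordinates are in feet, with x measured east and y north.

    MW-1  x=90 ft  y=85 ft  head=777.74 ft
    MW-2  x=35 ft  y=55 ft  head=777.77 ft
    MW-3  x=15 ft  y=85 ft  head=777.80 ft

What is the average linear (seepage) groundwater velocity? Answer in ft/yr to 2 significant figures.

28 ft/yr

Differences from MW-1: to MW-2 (Δx, Δy, Δh) = (-55, -30, +0.03); to MW-3 = (-75, 0, +0.06).
Determinant of the coordinate differences = (-55)·0 − (-75)·(-30) = -2250.
∂h/∂x = [(+0.03)·0 − (+0.06)·(-30)] / -2250 = -0.0008000
∂h/∂y = [(-55)·(+0.06) − (-75)·(+0.03)] / -2250 = +0.0004667
|∇h| = √(-0.0008000² + 0.0004667²) = 0.0009262
Seepage velocity v = K·i/n = 26.0 × 0.0009262 / 0.31 = 0.07768 ft/day = 28.37 ft/yr.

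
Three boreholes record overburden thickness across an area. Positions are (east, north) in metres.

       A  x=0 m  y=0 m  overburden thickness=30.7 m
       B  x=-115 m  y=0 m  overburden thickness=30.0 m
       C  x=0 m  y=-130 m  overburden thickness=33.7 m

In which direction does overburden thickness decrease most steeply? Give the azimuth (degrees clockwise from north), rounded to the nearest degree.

∂d/∂x = (30.0 − 30.7) / (-115 − 0) = +0.006087
∂d/∂y = (33.7 − 30.7) / (-130 − 0) = -0.02308
Steepest decrease is along −∇f: components (-0.006087 E, +0.02308 N).
Azimuth = atan2(-0.006087, +0.02308) = 345.2° ≈ 345°.

345°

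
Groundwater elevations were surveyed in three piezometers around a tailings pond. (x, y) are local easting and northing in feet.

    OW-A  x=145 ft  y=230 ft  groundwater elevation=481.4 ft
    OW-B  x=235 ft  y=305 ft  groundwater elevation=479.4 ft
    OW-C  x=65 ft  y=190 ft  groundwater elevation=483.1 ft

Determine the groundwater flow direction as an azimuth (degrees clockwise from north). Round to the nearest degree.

082°

Differences from OW-A: to OW-B (Δx, Δy, Δh) = (90, 75, -2.0); to OW-C = (-80, -40, +1.7).
Solve a·Δx + b·Δy = Δh: det = 90·(-40) − (-80)·75 = 2400.
∂h/∂x = [(-2.0)·(-40) − (+1.7)·75] / 2400 = -0.01979
∂h/∂y = [90·(+1.7) − (-80)·(-2.0)] / 2400 = -0.002917
Flow direction (−∇h) has components (+0.01979 E, +0.002917 N).
Azimuth = atan2(E, N) = atan2(+0.01979, +0.002917) = 81.6° ≈ 082°.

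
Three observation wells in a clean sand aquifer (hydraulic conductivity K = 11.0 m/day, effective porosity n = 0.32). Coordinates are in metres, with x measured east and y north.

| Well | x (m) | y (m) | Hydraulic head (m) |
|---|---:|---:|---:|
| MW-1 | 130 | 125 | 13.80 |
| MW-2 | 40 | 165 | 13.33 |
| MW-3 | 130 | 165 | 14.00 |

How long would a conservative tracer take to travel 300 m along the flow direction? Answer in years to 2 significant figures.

2.7 years

With h = a·x + b·y + c and MW-1 as origin, the differences give:
  (-90)·a + 40·b = -0.47
  0·a + 40·b = +0.20
Eliminate b (×40 and ×40, subtract): -3600·a = -26.800 → a = ∂h/∂x = +0.007444
Back-substitute: b = ∂h/∂y = +0.005000.
|∇h| = √(0.007444² + 0.005000²) = 0.008967
Seepage velocity v = K·i/n = 11.0 × 0.008967 / 0.32 = 0.3082 m/day.
t = 300 / 0.3082 = 973.4 days = 2.67 years.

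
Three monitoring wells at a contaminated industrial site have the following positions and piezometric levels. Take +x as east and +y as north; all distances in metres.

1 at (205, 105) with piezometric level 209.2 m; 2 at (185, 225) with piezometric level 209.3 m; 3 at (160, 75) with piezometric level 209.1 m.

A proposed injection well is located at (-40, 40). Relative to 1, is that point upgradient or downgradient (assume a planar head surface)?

Differences from 1: to 2 (Δx, Δy, Δh) = (-20, 120, +0.1); to 3 = (-45, -30, -0.1).
Solve a·Δx + b·Δy = Δh: det = (-20)·(-30) − (-45)·120 = 6000.
∂h/∂x = [(+0.1)·(-30) − (-0.1)·120] / 6000 = +0.001500
∂h/∂y = [(-20)·(-0.1) − (-45)·(+0.1)] / 6000 = +0.001083
Head at (-40, 40) = 209.2 + (+0.001500)·(-245) + (+0.001083)·(-65) = 208.76 m.
That is lower than the 209.2 m at 1, so the point is downgradient.

downgradient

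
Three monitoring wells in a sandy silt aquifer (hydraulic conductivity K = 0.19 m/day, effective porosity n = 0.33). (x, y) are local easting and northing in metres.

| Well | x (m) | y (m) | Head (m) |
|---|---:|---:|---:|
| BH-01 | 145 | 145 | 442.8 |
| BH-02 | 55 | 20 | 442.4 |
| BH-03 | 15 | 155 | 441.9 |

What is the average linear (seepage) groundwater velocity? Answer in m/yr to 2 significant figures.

1.5 m/yr

Taking BH-01 as reference: BH-02−BH-01 = (-90, -125, -0.4); BH-03−BH-01 = (-130, 10, -0.9).
Determinant of the coordinate differences = (-90)·10 − (-130)·(-125) = -17150.
∂h/∂x = [(-0.4)·10 − (-0.9)·(-125)] / -17150 = +0.006793
∂h/∂y = [(-90)·(-0.9) − (-130)·(-0.4)] / -17150 = -0.001691
|∇h| = √(0.006793² + -0.001691²) = 0.007
Seepage velocity v = K·i/n = 0.19 × 0.007 / 0.33 = 0.00403 m/day = 1.472 m/yr.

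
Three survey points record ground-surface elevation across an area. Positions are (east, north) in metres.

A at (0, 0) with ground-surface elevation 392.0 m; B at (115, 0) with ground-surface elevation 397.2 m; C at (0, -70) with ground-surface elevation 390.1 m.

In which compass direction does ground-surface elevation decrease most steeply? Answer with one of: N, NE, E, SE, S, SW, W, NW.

∂z/∂x = (397.2 − 392.0) / (115 − 0) = +0.04522
∂z/∂y = (390.1 − 392.0) / (-70 − 0) = +0.02714
Steepest decrease is along −∇f = (-0.04522 E, -0.02714 N) → southwest.

SW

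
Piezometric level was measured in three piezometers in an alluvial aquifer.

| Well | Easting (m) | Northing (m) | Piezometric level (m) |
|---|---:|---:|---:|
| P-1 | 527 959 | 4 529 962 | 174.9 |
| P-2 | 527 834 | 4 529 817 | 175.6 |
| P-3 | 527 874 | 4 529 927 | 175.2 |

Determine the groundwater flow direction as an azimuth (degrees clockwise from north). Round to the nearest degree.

041°

Taking P-1 as reference: P-2−P-1 = (-125, -145, +0.7); P-3−P-1 = (-85, -35, +0.3).
Solve a·Δx + b·Δy = Δh: det = (-125)·(-35) − (-85)·(-145) = -7950.
∂h/∂x = [(+0.7)·(-35) − (+0.3)·(-145)] / -7950 = -0.002390
∂h/∂y = [(-125)·(+0.3) − (-85)·(+0.7)] / -7950 = -0.002767
Flow direction (−∇h) has components (+0.002390 E, +0.002767 N).
Azimuth = atan2(E, N) = atan2(+0.002390, +0.002767) = 40.8° ≈ 041°.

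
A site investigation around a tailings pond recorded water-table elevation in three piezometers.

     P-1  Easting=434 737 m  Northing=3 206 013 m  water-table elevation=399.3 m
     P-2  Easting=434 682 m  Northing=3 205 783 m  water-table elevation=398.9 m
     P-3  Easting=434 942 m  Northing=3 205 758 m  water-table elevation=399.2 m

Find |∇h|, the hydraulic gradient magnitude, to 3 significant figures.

0.00193

With h = a·x + b·y + c and P-1 as origin, the differences give:
  (-55)·a + (-230)·b = -0.4
  205·a + (-255)·b = -0.1
Eliminate b (×(-255) and ×(-230), subtract): 61175·a = 79.00 → a = ∂h/∂x = +0.001291
Back-substitute: b = ∂h/∂y = +0.001430.
|∇h| = √(0.001291² + 0.001430²) = 0.001927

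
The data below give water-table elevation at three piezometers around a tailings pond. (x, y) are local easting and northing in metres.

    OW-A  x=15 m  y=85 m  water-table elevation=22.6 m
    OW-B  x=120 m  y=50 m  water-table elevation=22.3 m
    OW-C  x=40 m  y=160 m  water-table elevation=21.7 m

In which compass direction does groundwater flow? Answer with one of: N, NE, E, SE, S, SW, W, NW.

Taking OW-A as reference: OW-B−OW-A = (105, -35, -0.3); OW-C−OW-A = (25, 75, -0.9).
Determinant of the coordinate differences = 105·75 − 25·(-35) = 8750.
∂h/∂x = [(-0.3)·75 − (-0.9)·(-35)] / 8750 = -0.006171
∂h/∂y = [105·(-0.9) − 25·(-0.3)] / 8750 = -0.009943
Flow = −∇h = (+0.006171 east, +0.009943 north), which points northeast.

NE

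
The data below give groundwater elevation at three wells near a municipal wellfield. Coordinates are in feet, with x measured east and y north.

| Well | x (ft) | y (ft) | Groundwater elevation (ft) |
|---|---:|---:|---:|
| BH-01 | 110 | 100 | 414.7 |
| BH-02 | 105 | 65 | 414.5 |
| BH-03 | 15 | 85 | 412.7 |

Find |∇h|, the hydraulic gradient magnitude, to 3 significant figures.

0.0208

Taking BH-01 as reference: BH-02−BH-01 = (-5, -35, -0.2); BH-03−BH-01 = (-95, -15, -2.0).
Solve a·Δx + b·Δy = Δh: det = (-5)·(-15) − (-95)·(-35) = -3250.
∂h/∂x = [(-0.2)·(-15) − (-2.0)·(-35)] / -3250 = +0.02062
∂h/∂y = [(-5)·(-2.0) − (-95)·(-0.2)] / -3250 = +0.002769
|∇h| = √(0.02062² + 0.002769²) = 0.02081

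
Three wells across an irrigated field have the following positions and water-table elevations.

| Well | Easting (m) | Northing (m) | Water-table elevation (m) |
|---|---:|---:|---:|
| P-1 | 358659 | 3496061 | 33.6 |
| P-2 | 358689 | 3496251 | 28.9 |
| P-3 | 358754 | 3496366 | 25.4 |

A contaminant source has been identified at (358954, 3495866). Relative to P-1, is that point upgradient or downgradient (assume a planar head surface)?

upgradient

With h = a·x + b·y + c and P-1 as origin, the differences give:
  30·a + 190·b = -4.7
  95·a + 305·b = -8.2
Eliminate b (×305 and ×190, subtract): -8900·a = 124.50 → a = ∂h/∂x = -0.01399
Back-substitute: b = ∂h/∂y = -0.02253.
Head at (358954, 3495866) = 33.6 + (-0.01399)·(295) + (-0.02253)·(-195) = 33.87 m.
That is higher than the 33.6 m at P-1, so the point is upgradient.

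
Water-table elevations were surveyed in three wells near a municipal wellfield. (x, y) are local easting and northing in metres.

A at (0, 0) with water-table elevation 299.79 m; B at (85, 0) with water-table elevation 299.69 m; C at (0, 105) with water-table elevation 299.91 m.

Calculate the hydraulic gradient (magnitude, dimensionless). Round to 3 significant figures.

∂h/∂x = (299.69 − 299.79) / (85 − 0) = -0.001176
∂h/∂y = (299.91 − 299.79) / (105 − 0) = +0.001143
|∇h| = √(-0.001176² + 0.001143²) = 0.00164

0.00164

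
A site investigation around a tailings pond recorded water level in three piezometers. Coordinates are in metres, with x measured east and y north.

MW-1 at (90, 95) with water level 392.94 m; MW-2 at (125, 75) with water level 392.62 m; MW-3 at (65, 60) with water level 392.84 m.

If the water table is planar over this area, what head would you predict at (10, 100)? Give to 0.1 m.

393.4 m

Differences from MW-1: to MW-2 (Δx, Δy, Δh) = (35, -20, -0.32); to MW-3 = (-25, -35, -0.10).
Determinant of the coordinate differences = 35·(-35) − (-25)·(-20) = -1725.
∂h/∂x = [(-0.32)·(-35) − (-0.10)·(-20)] / -1725 = -0.005333
∂h/∂y = [35·(-0.10) − (-25)·(-0.32)] / -1725 = +0.006667
h(10, 100) = 392.94 + (-0.005333)·(-80) + (+0.006667)·(5) = 392.94 +0.427 +0.033 = 393.400 m.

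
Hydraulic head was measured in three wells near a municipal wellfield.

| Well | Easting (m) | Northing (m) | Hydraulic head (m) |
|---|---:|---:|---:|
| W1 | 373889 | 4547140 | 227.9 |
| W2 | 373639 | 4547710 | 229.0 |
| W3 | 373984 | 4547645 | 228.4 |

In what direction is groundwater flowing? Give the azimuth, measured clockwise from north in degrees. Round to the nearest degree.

130°

Three-point gradient (reference W1): Δ to W2 = (-250, 570, +1.1), Δ to W3 = (95, 505, +0.5).
∂h/∂x = -0.001499, ∂h/∂y = +0.001272 (det = -180400).
Flow direction (−∇h) has components (+0.001499 E, -0.001272 N).
Azimuth = atan2(E, N) = atan2(+0.001499, -0.001272) = 130.3° ≈ 130°.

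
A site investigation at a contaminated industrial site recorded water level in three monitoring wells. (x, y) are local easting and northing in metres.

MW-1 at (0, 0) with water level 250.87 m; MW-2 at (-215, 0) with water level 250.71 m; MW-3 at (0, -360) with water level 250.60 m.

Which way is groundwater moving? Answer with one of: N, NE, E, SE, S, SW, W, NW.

∂h/∂x = (250.71 − 250.87) / (-215 − 0) = +0.0007442
∂h/∂y = (250.60 − 250.87) / (-360 − 0) = +0.0007500
Flow = −∇h = (-0.0007442 east, -0.0007500 north), which points southwest.

SW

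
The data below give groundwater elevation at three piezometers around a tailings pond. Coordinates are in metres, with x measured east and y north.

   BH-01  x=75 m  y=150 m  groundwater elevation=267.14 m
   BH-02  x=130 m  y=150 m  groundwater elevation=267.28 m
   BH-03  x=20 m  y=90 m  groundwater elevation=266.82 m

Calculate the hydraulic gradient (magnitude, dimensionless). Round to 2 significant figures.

0.0039

Taking BH-01 as reference: BH-02−BH-01 = (55, 0, +0.14); BH-03−BH-01 = (-55, -60, -0.32).
Solve a·Δx + b·Δy = Δh: det = 55·(-60) − (-55)·0 = -3300.
∂h/∂x = [(+0.14)·(-60) − (-0.32)·0] / -3300 = +0.002545
∂h/∂y = [55·(-0.32) − (-55)·(+0.14)] / -3300 = +0.003000
|∇h| = √(0.002545² + 0.003000²) = 0.003934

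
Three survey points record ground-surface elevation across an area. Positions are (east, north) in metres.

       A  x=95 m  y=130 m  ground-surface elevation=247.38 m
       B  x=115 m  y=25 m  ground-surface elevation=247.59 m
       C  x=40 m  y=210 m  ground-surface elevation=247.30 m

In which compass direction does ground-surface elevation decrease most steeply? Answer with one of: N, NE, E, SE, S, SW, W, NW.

With z = a·x + b·y + c and A as origin, the differences give:
  20·a + (-105)·b = +0.21
  (-55)·a + 80·b = -0.08
Eliminate b (×80 and ×(-105), subtract): -4175·a = 8.400 → a = ∂z/∂x = -0.002012
Back-substitute: b = ∂z/∂y = -0.002383.
Steepest decrease is along −∇f = (+0.002012 E, +0.002383 N) → northeast.

NE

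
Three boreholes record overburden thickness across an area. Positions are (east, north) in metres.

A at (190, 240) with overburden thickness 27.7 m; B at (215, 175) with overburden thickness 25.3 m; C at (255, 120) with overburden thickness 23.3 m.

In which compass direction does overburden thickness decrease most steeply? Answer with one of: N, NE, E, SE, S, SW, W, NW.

With d = a·x + b·y + c and A as origin, the differences give:
  25·a + (-65)·b = -2.4
  65·a + (-120)·b = -4.4
Eliminate b (×(-120) and ×(-65), subtract): 1225·a = 2.00 → a = ∂d/∂x = +0.001633
Back-substitute: b = ∂d/∂y = +0.03755.
Steepest decrease is along −∇f = (-0.001633 E, -0.03755 N) → south.

S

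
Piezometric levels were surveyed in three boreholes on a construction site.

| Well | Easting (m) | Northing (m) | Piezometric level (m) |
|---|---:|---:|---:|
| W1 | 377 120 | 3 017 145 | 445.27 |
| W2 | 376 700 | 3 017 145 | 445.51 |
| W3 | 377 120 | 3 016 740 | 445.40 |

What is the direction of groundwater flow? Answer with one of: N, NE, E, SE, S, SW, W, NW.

∂h/∂x = (445.51 − 445.27) / (376700 − 377120) = -0.0005714
∂h/∂y = (445.40 − 445.27) / (3016740 − 3017145) = -0.0003210
Flow = −∇h = (+0.0005714 east, +0.0003210 north), which points northeast.

NE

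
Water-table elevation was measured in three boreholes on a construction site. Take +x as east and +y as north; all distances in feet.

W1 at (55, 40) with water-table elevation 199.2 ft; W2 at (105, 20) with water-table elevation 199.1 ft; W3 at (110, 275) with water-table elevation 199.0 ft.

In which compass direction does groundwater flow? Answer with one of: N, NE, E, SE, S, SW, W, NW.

E

With h = a·x + b·y + c and W1 as origin, the differences give:
  50·a + (-20)·b = -0.1
  55·a + 235·b = -0.2
Eliminate b (×235 and ×(-20), subtract): 12850·a = -27.50 → a = ∂h/∂x = -0.002140
Back-substitute: b = ∂h/∂y = -0.0003502.
Flow = −∇h = (+0.002140 east, +0.0003502 north), which points east.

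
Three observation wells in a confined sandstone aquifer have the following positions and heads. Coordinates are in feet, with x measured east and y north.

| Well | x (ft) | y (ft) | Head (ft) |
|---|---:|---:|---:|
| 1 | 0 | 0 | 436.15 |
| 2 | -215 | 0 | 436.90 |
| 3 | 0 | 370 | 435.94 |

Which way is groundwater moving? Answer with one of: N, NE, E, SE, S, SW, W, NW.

∂h/∂x = (436.90 − 436.15) / (-215 − 0) = -0.003488
∂h/∂y = (435.94 − 436.15) / (370 − 0) = -0.0005676
Flow = −∇h = (+0.003488 east, +0.0005676 north), which points east.

E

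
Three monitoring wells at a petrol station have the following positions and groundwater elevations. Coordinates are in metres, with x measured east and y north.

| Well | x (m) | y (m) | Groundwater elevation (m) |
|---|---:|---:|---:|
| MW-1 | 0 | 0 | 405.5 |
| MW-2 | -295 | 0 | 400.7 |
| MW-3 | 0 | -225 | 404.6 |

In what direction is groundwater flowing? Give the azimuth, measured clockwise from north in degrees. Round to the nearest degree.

∂h/∂x = (400.7 − 405.5) / (-295 − 0) = +0.01627
∂h/∂y = (404.6 − 405.5) / (-225 − 0) = +0.004000
Flow direction (−∇h) has components (-0.01627 E, -0.004000 N).
Azimuth = atan2(E, N) = atan2(-0.01627, -0.004000) = 256.2° ≈ 256°.

256°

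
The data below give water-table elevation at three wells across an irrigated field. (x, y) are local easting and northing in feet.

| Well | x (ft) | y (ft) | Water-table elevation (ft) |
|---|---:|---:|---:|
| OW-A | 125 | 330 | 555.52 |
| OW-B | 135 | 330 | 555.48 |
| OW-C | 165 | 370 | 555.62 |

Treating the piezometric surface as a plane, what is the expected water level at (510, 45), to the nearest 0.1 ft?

Taking OW-A as reference: OW-B−OW-A = (10, 0, -0.04); OW-C−OW-A = (40, 40, +0.10).
Solve a·Δx + b·Δy = Δh: det = 10·40 − 40·0 = 400.
∂h/∂x = [(-0.04)·40 − (+0.10)·0] / 400 = -0.004000
∂h/∂y = [10·(+0.10) − 40·(-0.04)] / 400 = +0.006500
h(510, 45) = 555.52 + (-0.004000)·(385) + (+0.006500)·(-285) = 555.52 -1.540 -1.852 = 552.128 ft.

552.1 ft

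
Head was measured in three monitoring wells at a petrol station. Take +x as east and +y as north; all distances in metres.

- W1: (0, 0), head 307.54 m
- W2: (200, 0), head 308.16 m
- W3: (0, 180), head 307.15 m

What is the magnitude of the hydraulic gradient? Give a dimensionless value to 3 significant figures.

0.00378

∂h/∂x = (308.16 − 307.54) / (200 − 0) = +0.003100
∂h/∂y = (307.15 − 307.54) / (180 − 0) = -0.002167
|∇h| = √(0.003100² + -0.002167²) = 0.003782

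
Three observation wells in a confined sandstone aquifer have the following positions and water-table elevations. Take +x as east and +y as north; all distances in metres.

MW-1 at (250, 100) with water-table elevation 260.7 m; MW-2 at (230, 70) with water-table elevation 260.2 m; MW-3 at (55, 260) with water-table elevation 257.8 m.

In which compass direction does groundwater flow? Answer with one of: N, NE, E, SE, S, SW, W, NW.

Differences from MW-1: to MW-2 (Δx, Δy, Δh) = (-20, -30, -0.5); to MW-3 = (-195, 160, -2.9).
Determinant of the coordinate differences = (-20)·160 − (-195)·(-30) = -9050.
∂h/∂x = [(-0.5)·160 − (-2.9)·(-30)] / -9050 = +0.01845
∂h/∂y = [(-20)·(-2.9) − (-195)·(-0.5)] / -9050 = +0.004365
Flow = −∇h = (-0.01845 east, -0.004365 north), which points west.

W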